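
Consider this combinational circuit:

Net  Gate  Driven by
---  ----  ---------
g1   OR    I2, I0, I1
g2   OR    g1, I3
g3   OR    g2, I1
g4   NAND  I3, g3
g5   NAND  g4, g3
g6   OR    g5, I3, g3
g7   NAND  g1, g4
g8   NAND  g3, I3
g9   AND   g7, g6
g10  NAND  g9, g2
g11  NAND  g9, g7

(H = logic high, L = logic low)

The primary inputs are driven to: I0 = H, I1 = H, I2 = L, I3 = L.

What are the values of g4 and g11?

g4 = H; g11 = H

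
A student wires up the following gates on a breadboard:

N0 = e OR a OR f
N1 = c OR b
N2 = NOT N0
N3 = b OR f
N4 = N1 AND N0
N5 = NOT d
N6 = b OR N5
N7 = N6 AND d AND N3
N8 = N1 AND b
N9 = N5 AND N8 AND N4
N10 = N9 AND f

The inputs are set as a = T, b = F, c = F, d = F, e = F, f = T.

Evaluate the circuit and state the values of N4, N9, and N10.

N4 = F, N9 = F, N10 = F

N0 = e OR a OR f = F OR T OR T = T
N1 = c OR b = F OR F = F
N4 = N1 AND N0 = F AND T = F
N5 = NOT d = NOT F = T
N8 = N1 AND b = F AND F = F
N9 = N5 AND N8 AND N4 = T AND F AND F = F
N10 = N9 AND f = F AND T = F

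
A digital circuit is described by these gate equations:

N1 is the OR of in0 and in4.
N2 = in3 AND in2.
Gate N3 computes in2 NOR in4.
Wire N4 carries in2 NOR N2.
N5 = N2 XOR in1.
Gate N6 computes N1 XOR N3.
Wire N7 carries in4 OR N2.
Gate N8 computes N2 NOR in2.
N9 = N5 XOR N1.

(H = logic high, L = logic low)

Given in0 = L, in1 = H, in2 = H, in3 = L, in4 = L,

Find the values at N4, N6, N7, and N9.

N1 = in0 OR in4 = L OR L = L
N2 = in3 AND in2 = L AND H = L
N3 = in2 NOR in4 = H NOR L = L
N4 = in2 NOR N2 = H NOR L = L
N5 = N2 XOR in1 = L XOR H = H
N6 = N1 XOR N3 = L XOR L = L
N7 = in4 OR N2 = L OR L = L
N9 = N5 XOR N1 = H XOR L = H

N4 = L; N6 = L; N7 = L; N9 = H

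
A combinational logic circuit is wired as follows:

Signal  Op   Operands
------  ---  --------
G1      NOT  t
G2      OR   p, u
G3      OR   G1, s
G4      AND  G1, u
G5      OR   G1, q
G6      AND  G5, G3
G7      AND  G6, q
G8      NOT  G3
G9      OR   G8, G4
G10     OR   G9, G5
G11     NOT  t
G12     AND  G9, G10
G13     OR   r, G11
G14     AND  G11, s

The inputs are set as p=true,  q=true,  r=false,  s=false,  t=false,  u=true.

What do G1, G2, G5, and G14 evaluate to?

G1 = NOT t = NOT false = true
G2 = p OR u = true OR true = true
G5 = G1 OR q = true OR true = true
G11 = NOT t = NOT false = true
G14 = G11 AND s = true AND false = false

G1 = true, G2 = true, G5 = true, G14 = false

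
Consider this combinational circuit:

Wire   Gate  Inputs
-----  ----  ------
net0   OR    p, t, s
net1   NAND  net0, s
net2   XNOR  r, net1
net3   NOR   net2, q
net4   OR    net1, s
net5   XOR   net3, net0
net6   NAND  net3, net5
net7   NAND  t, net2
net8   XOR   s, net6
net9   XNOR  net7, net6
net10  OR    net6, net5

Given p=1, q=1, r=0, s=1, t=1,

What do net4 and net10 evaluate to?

net0 = p OR t OR s = 1 OR 1 OR 1 = 1
net1 = net0 NAND s = 1 NAND 1 = 0
net2 = r XNOR net1 = 0 XNOR 0 = 1
net3 = net2 NOR q = 1 NOR 1 = 0
net4 = net1 OR s = 0 OR 1 = 1
net5 = net3 XOR net0 = 0 XOR 1 = 1
net6 = net3 NAND net5 = 0 NAND 1 = 1
net10 = net6 OR net5 = 1 OR 1 = 1

net4 = 1  net10 = 1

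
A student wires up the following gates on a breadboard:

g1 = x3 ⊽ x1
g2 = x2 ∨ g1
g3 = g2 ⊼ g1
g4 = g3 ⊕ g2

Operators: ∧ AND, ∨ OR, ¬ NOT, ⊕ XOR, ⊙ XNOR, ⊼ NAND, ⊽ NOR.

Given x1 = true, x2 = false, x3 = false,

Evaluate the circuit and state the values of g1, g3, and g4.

g1 = x3 NOR x1 = false NOR true = false
g2 = x2 OR g1 = false OR false = false
g3 = g2 NAND g1 = false NAND false = true
g4 = g3 XOR g2 = true XOR false = true

g1 = false, g3 = true, g4 = true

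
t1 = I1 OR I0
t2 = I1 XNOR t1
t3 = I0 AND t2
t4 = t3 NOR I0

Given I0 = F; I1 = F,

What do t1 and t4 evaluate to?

t1 = I1 OR I0 = F OR F = F
t2 = I1 XNOR t1 = F XNOR F = T
t3 = I0 AND t2 = F AND T = F
t4 = t3 NOR I0 = F NOR F = T

t1 = F, t4 = T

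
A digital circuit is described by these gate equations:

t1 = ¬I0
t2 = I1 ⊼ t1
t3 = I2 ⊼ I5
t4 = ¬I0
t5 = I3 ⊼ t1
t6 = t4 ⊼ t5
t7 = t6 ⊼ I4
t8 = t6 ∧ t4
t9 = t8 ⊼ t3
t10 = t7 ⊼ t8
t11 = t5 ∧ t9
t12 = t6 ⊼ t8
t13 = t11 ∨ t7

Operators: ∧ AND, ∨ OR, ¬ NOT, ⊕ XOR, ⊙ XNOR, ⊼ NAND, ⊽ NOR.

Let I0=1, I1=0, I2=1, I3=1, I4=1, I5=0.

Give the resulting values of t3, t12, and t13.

t1 = NOT I0 = NOT 1 = 0
t3 = I2 NAND I5 = 1 NAND 0 = 1
t4 = NOT I0 = NOT 1 = 0
t5 = I3 NAND t1 = 1 NAND 0 = 1
t6 = t4 NAND t5 = 0 NAND 1 = 1
t7 = t6 NAND I4 = 1 NAND 1 = 0
t8 = t6 AND t4 = 1 AND 0 = 0
t9 = t8 NAND t3 = 0 NAND 1 = 1
t11 = t5 AND t9 = 1 AND 1 = 1
t12 = t6 NAND t8 = 1 NAND 0 = 1
t13 = t11 OR t7 = 1 OR 0 = 1

t3 = 1, t12 = 1, t13 = 1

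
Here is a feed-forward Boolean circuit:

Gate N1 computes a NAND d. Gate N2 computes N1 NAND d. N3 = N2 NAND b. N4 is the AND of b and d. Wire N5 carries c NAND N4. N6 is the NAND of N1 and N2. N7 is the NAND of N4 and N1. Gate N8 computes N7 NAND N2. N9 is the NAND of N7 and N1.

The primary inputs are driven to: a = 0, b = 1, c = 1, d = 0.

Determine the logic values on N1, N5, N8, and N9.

N1 = 1  N5 = 1  N8 = 0  N9 = 0

N1 = a NAND d = 0 NAND 0 = 1
N2 = N1 NAND d = 1 NAND 0 = 1
N4 = b AND d = 1 AND 0 = 0
N5 = c NAND N4 = 1 NAND 0 = 1
N7 = N4 NAND N1 = 0 NAND 1 = 1
N8 = N7 NAND N2 = 1 NAND 1 = 0
N9 = N7 NAND N1 = 1 NAND 1 = 0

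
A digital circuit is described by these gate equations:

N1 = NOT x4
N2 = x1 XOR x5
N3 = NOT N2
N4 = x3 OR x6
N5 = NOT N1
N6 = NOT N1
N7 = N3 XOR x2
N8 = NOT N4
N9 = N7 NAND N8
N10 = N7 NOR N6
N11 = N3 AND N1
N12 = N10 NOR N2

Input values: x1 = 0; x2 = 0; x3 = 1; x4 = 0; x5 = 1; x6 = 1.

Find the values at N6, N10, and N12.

N1 = NOT x4 = NOT 0 = 1
N2 = x1 XOR x5 = 0 XOR 1 = 1
N3 = NOT N2 = NOT 1 = 0
N6 = NOT N1 = NOT 1 = 0
N7 = N3 XOR x2 = 0 XOR 0 = 0
N10 = N7 NOR N6 = 0 NOR 0 = 1
N12 = N10 NOR N2 = 1 NOR 1 = 0

N6 = 0; N10 = 1; N12 = 0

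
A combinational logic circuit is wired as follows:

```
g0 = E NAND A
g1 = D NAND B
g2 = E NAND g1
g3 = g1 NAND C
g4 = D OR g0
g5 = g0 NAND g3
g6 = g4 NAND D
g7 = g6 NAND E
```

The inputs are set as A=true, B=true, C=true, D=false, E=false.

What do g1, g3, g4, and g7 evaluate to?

g0 = E NAND A = false NAND true = true
g1 = D NAND B = false NAND true = true
g3 = g1 NAND C = true NAND true = false
g4 = D OR g0 = false OR true = true
g6 = g4 NAND D = true NAND false = true
g7 = g6 NAND E = true NAND false = true

g1 = true, g3 = false, g4 = true, g7 = true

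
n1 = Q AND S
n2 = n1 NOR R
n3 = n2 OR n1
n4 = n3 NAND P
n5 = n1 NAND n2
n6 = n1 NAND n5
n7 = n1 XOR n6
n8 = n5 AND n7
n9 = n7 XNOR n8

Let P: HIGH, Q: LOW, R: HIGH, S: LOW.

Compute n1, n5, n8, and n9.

n1 = Q AND S = LOW AND LOW = LOW
n2 = n1 NOR R = LOW NOR HIGH = LOW
n5 = n1 NAND n2 = LOW NAND LOW = HIGH
n6 = n1 NAND n5 = LOW NAND HIGH = HIGH
n7 = n1 XOR n6 = LOW XOR HIGH = HIGH
n8 = n5 AND n7 = HIGH AND HIGH = HIGH
n9 = n7 XNOR n8 = HIGH XNOR HIGH = HIGH

n1 = LOW, n5 = HIGH, n8 = HIGH, n9 = HIGH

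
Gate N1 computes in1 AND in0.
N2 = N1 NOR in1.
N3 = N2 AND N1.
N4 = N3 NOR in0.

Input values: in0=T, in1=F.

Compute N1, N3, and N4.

N1 = in1 AND in0 = F AND T = F
N2 = N1 NOR in1 = F NOR F = T
N3 = N2 AND N1 = T AND F = F
N4 = N3 NOR in0 = F NOR T = F

N1 = F; N3 = F; N4 = F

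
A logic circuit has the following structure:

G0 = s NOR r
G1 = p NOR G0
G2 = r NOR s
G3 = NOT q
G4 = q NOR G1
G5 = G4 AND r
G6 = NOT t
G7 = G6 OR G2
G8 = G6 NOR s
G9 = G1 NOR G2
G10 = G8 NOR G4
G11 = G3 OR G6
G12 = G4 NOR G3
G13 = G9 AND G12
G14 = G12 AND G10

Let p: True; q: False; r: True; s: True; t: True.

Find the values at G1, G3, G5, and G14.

G0 = s NOR r = True NOR True = False
G1 = p NOR G0 = True NOR False = False
G3 = NOT q = NOT False = True
G4 = q NOR G1 = False NOR False = True
G5 = G4 AND r = True AND True = True
G6 = NOT t = NOT True = False
G8 = G6 NOR s = False NOR True = False
G10 = G8 NOR G4 = False NOR True = False
G12 = G4 NOR G3 = True NOR True = False
G14 = G12 AND G10 = False AND False = False

G1 = False, G3 = True, G5 = True, G14 = False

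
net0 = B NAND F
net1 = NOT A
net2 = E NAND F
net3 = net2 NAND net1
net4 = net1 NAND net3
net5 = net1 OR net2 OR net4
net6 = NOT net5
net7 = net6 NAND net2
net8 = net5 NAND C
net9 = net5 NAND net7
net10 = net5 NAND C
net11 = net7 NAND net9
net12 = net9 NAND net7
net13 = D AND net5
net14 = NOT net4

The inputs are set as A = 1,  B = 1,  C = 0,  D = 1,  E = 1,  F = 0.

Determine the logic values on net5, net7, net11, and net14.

net5 = 1  net7 = 1  net11 = 1  net14 = 0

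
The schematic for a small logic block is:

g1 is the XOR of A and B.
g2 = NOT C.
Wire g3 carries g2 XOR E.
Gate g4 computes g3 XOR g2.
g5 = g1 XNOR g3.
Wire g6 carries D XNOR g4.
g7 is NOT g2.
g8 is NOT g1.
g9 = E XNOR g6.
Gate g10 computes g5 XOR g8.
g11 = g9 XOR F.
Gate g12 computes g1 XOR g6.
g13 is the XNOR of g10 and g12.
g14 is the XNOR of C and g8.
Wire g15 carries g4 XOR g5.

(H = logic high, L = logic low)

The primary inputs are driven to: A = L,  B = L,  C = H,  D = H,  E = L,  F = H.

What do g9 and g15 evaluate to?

g9 = H, g15 = H

g1 = A XOR B = L XOR L = L
g2 = NOT C = NOT H = L
g3 = g2 XOR E = L XOR L = L
g4 = g3 XOR g2 = L XOR L = L
g5 = g1 XNOR g3 = L XNOR L = H
g6 = D XNOR g4 = H XNOR L = L
g9 = E XNOR g6 = L XNOR L = H
g15 = g4 XOR g5 = L XOR H = H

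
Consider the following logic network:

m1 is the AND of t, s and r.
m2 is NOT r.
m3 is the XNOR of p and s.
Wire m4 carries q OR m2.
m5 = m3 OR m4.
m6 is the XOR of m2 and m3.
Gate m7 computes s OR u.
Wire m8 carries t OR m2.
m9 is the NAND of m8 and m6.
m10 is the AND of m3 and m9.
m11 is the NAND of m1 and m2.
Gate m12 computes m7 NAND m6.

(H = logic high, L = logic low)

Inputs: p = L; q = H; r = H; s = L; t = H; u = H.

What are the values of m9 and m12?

m2 = NOT r = NOT H = L
m3 = p XNOR s = L XNOR L = H
m6 = m2 XOR m3 = L XOR H = H
m7 = s OR u = L OR H = H
m8 = t OR m2 = H OR L = H
m9 = m8 NAND m6 = H NAND H = L
m12 = m7 NAND m6 = H NAND H = L

m9 = L; m12 = L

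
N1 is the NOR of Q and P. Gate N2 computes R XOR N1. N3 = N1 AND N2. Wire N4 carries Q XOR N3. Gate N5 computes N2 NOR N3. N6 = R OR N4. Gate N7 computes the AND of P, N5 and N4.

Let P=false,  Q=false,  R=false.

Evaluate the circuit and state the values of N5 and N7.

N5 = false, N7 = false

N1 = Q NOR P = false NOR false = true
N2 = R XOR N1 = false XOR true = true
N3 = N1 AND N2 = true AND true = true
N4 = Q XOR N3 = false XOR true = true
N5 = N2 NOR N3 = true NOR true = false
N7 = P AND N5 AND N4 = false AND false AND true = false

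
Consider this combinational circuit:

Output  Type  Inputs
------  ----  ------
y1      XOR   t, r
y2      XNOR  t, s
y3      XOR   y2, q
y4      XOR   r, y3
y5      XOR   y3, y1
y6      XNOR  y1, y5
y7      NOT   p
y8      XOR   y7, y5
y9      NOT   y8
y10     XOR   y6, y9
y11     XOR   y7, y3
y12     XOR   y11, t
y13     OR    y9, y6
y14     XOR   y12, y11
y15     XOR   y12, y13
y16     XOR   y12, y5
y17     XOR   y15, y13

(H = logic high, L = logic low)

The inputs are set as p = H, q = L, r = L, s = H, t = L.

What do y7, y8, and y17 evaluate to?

y1 = t XOR r = L XOR L = L
y2 = t XNOR s = L XNOR H = L
y3 = y2 XOR q = L XOR L = L
y5 = y3 XOR y1 = L XOR L = L
y6 = y1 XNOR y5 = L XNOR L = H
y7 = NOT p = NOT H = L
y8 = y7 XOR y5 = L XOR L = L
y9 = NOT y8 = NOT L = H
y11 = y7 XOR y3 = L XOR L = L
y12 = y11 XOR t = L XOR L = L
y13 = y9 OR y6 = H OR H = H
y15 = y12 XOR y13 = L XOR H = H
y17 = y15 XOR y13 = H XOR H = L

y7 = L, y8 = L, y17 = L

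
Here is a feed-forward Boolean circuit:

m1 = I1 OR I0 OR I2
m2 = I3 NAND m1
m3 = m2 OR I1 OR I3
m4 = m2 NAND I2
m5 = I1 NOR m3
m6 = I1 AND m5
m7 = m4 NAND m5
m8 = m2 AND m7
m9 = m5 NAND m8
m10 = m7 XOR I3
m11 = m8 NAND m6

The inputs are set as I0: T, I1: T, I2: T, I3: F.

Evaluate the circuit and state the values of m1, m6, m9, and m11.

m1 = I1 OR I0 OR I2 = T OR T OR T = T
m2 = I3 NAND m1 = F NAND T = T
m3 = m2 OR I1 OR I3 = T OR T OR F = T
m4 = m2 NAND I2 = T NAND T = F
m5 = I1 NOR m3 = T NOR T = F
m6 = I1 AND m5 = T AND F = F
m7 = m4 NAND m5 = F NAND F = T
m8 = m2 AND m7 = T AND T = T
m9 = m5 NAND m8 = F NAND T = T
m11 = m8 NAND m6 = T NAND F = T

m1 = T; m6 = F; m9 = T; m11 = T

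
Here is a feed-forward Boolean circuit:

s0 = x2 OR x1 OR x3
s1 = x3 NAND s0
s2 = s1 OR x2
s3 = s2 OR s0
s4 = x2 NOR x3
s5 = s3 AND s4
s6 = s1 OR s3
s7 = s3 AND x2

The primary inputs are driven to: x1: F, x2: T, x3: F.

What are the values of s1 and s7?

s1 = T, s7 = T

s0 = x2 OR x1 OR x3 = T OR F OR F = T
s1 = x3 NAND s0 = F NAND T = T
s2 = s1 OR x2 = T OR T = T
s3 = s2 OR s0 = T OR T = T
s7 = s3 AND x2 = T AND T = T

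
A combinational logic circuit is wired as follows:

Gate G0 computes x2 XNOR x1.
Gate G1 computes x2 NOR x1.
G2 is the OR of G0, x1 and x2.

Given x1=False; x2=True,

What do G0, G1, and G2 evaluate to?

G0 = False, G1 = False, G2 = True

G0 = x2 XNOR x1 = True XNOR False = False
G1 = x2 NOR x1 = True NOR False = False
G2 = G0 OR x1 OR x2 = False OR False OR True = True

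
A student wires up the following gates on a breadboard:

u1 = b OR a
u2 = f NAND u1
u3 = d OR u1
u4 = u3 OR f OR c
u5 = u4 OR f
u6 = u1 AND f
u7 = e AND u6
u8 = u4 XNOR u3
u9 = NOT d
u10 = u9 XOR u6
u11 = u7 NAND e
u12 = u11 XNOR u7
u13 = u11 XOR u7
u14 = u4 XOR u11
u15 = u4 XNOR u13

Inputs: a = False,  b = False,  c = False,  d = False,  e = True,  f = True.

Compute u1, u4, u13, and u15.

u1 = False, u4 = True, u13 = True, u15 = True

u1 = b OR a = False OR False = False
u3 = d OR u1 = False OR False = False
u4 = u3 OR f OR c = False OR True OR False = True
u6 = u1 AND f = False AND True = False
u7 = e AND u6 = True AND False = False
u11 = u7 NAND e = False NAND True = True
u13 = u11 XOR u7 = True XOR False = True
u15 = u4 XNOR u13 = True XNOR True = True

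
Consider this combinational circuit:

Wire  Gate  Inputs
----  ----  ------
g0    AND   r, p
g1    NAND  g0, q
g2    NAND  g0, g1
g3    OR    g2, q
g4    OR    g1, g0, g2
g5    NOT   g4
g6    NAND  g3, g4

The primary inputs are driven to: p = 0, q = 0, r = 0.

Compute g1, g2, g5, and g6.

g1 = 1; g2 = 1; g5 = 0; g6 = 0

g0 = r AND p = 0 AND 0 = 0
g1 = g0 NAND q = 0 NAND 0 = 1
g2 = g0 NAND g1 = 0 NAND 1 = 1
g3 = g2 OR q = 1 OR 0 = 1
g4 = g1 OR g0 OR g2 = 1 OR 0 OR 1 = 1
g5 = NOT g4 = NOT 1 = 0
g6 = g3 NAND g4 = 1 NAND 1 = 0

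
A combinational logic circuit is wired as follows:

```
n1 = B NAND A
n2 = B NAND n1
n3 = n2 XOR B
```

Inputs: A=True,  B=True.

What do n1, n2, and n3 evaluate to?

n1 = B NAND A = True NAND True = False
n2 = B NAND n1 = True NAND False = True
n3 = n2 XOR B = True XOR True = False

n1 = False, n2 = True, n3 = False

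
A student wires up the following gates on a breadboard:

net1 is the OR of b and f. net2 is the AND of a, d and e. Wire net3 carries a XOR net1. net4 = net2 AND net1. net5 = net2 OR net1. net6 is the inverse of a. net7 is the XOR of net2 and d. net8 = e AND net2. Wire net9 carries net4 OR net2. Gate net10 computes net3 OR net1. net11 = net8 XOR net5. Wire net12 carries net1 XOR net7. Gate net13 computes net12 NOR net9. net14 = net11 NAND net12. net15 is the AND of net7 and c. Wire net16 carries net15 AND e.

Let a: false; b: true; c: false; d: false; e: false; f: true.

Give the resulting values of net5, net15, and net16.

net5 = true  net15 = false  net16 = false

net1 = b OR f = true OR true = true
net2 = a AND d AND e = false AND false AND false = false
net5 = net2 OR net1 = false OR true = true
net7 = net2 XOR d = false XOR false = false
net15 = net7 AND c = false AND false = false
net16 = net15 AND e = false AND false = false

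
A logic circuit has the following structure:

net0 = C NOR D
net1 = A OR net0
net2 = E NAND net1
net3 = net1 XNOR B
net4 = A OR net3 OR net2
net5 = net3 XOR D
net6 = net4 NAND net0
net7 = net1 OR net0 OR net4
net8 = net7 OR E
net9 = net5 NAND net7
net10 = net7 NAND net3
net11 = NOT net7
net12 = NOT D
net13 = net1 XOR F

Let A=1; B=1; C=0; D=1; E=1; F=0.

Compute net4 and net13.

net4 = 1; net13 = 1

net0 = C NOR D = 0 NOR 1 = 0
net1 = A OR net0 = 1 OR 0 = 1
net2 = E NAND net1 = 1 NAND 1 = 0
net3 = net1 XNOR B = 1 XNOR 1 = 1
net4 = A OR net3 OR net2 = 1 OR 1 OR 0 = 1
net13 = net1 XOR F = 1 XOR 0 = 1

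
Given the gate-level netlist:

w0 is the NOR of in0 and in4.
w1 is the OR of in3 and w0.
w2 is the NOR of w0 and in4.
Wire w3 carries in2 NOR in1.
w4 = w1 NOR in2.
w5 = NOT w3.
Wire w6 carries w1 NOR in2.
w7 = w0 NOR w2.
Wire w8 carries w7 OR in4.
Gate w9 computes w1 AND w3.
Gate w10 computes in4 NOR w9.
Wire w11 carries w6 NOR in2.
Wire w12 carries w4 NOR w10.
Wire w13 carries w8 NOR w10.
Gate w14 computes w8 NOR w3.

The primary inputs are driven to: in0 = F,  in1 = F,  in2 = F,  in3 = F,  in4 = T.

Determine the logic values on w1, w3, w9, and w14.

w1 = F, w3 = T, w9 = F, w14 = F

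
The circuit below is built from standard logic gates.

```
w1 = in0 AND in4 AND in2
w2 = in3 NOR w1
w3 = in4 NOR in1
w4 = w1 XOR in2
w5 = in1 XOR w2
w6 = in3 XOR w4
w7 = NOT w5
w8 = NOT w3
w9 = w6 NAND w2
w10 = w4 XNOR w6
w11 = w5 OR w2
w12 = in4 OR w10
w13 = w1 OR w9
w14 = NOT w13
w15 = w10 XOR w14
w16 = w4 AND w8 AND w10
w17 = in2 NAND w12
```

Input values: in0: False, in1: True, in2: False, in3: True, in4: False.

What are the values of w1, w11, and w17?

w1 = False, w11 = True, w17 = True

w1 = in0 AND in4 AND in2 = False AND False AND False = False
w2 = in3 NOR w1 = True NOR False = False
w4 = w1 XOR in2 = False XOR False = False
w5 = in1 XOR w2 = True XOR False = True
w6 = in3 XOR w4 = True XOR False = True
w10 = w4 XNOR w6 = False XNOR True = False
w11 = w5 OR w2 = True OR False = True
w12 = in4 OR w10 = False OR False = False
w17 = in2 NAND w12 = False NAND False = True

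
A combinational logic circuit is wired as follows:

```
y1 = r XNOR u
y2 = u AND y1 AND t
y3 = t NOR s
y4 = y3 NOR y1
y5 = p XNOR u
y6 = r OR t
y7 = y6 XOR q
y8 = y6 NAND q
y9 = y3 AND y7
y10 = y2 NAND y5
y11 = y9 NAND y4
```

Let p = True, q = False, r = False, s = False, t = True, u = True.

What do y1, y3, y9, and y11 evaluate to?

y1 = False, y3 = False, y9 = False, y11 = True

y1 = r XNOR u = False XNOR True = False
y3 = t NOR s = True NOR False = False
y4 = y3 NOR y1 = False NOR False = True
y6 = r OR t = False OR True = True
y7 = y6 XOR q = True XOR False = True
y9 = y3 AND y7 = False AND True = False
y11 = y9 NAND y4 = False NAND True = True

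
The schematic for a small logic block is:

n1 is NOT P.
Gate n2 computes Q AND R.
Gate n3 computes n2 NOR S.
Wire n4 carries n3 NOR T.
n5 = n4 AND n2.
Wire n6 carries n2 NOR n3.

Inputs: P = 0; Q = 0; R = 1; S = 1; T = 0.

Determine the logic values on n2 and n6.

n2 = 0  n6 = 1

n2 = Q AND R = 0 AND 1 = 0
n3 = n2 NOR S = 0 NOR 1 = 0
n6 = n2 NOR n3 = 0 NOR 0 = 1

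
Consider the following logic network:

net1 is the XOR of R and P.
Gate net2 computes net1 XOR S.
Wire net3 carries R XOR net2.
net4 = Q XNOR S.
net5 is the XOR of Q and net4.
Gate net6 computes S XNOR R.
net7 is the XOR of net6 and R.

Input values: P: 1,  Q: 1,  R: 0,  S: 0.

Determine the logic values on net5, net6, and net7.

net4 = Q XNOR S = 1 XNOR 0 = 0
net5 = Q XOR net4 = 1 XOR 0 = 1
net6 = S XNOR R = 0 XNOR 0 = 1
net7 = net6 XOR R = 1 XOR 0 = 1

net5 = 1, net6 = 1, net7 = 1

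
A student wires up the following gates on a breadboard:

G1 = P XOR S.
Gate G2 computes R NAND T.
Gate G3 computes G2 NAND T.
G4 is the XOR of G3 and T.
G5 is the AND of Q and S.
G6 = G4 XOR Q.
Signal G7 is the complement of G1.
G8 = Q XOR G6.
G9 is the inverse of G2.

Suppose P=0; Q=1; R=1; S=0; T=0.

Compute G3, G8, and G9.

G3 = 1, G8 = 1, G9 = 0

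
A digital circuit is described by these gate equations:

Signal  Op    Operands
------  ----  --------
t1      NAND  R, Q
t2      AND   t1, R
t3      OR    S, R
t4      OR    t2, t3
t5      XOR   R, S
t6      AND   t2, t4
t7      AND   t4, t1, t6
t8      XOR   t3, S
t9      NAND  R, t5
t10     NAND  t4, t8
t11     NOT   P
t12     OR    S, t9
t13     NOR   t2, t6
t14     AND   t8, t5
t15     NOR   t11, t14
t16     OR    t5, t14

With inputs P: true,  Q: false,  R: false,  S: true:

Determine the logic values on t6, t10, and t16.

t6 = false; t10 = true; t16 = true

t1 = R NAND Q = false NAND false = true
t2 = t1 AND R = true AND false = false
t3 = S OR R = true OR false = true
t4 = t2 OR t3 = false OR true = true
t5 = R XOR S = false XOR true = true
t6 = t2 AND t4 = false AND true = false
t8 = t3 XOR S = true XOR true = false
t10 = t4 NAND t8 = true NAND false = true
t14 = t8 AND t5 = false AND true = false
t16 = t5 OR t14 = true OR false = true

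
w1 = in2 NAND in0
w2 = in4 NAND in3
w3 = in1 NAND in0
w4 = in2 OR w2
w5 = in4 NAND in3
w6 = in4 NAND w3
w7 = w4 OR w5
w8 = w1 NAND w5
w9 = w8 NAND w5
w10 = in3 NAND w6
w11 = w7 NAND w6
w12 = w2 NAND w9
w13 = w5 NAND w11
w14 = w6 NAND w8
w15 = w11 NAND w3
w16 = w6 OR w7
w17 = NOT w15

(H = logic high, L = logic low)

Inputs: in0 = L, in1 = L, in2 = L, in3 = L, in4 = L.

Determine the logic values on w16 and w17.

w16 = H  w17 = L

w2 = in4 NAND in3 = L NAND L = H
w3 = in1 NAND in0 = L NAND L = H
w4 = in2 OR w2 = L OR H = H
w5 = in4 NAND in3 = L NAND L = H
w6 = in4 NAND w3 = L NAND H = H
w7 = w4 OR w5 = H OR H = H
w11 = w7 NAND w6 = H NAND H = L
w15 = w11 NAND w3 = L NAND H = H
w16 = w6 OR w7 = H OR H = H
w17 = NOT w15 = NOT H = L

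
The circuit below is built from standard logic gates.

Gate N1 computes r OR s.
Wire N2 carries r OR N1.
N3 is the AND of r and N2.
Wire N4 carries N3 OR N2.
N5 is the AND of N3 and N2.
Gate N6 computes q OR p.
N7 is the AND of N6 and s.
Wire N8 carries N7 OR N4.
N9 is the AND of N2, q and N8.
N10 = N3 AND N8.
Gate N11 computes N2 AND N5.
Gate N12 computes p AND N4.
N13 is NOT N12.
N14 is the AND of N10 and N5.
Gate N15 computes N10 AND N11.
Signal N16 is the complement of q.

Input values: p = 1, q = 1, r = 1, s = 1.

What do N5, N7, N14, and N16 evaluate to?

N1 = r OR s = 1 OR 1 = 1
N2 = r OR N1 = 1 OR 1 = 1
N3 = r AND N2 = 1 AND 1 = 1
N4 = N3 OR N2 = 1 OR 1 = 1
N5 = N3 AND N2 = 1 AND 1 = 1
N6 = q OR p = 1 OR 1 = 1
N7 = N6 AND s = 1 AND 1 = 1
N8 = N7 OR N4 = 1 OR 1 = 1
N10 = N3 AND N8 = 1 AND 1 = 1
N14 = N10 AND N5 = 1 AND 1 = 1
N16 = NOT q = NOT 1 = 0

N5 = 1, N7 = 1, N14 = 1, N16 = 0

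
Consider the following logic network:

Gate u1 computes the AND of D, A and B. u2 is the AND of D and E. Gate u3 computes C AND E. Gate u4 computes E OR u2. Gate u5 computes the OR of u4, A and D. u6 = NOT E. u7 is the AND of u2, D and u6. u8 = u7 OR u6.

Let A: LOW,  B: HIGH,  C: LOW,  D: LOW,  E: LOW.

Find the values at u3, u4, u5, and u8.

u3 = LOW  u4 = LOW  u5 = LOW  u8 = HIGH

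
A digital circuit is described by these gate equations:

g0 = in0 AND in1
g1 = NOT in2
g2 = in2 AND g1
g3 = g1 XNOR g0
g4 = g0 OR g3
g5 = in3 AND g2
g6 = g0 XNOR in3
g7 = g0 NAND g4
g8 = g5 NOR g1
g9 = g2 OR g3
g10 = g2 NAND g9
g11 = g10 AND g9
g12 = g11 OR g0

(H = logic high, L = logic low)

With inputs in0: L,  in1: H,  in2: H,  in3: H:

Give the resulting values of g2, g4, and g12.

g2 = L, g4 = H, g12 = H

g0 = in0 AND in1 = L AND H = L
g1 = NOT in2 = NOT H = L
g2 = in2 AND g1 = H AND L = L
g3 = g1 XNOR g0 = L XNOR L = H
g4 = g0 OR g3 = L OR H = H
g9 = g2 OR g3 = L OR H = H
g10 = g2 NAND g9 = L NAND H = H
g11 = g10 AND g9 = H AND H = H
g12 = g11 OR g0 = H OR L = H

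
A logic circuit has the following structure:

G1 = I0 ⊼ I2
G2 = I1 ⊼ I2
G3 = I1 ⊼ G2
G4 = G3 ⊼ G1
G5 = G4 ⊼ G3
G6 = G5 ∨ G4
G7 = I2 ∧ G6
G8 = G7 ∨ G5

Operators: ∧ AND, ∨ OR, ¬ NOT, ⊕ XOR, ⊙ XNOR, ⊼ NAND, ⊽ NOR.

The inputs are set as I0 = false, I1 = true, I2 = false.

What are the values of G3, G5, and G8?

G3 = false, G5 = true, G8 = true

G1 = I0 NAND I2 = false NAND false = true
G2 = I1 NAND I2 = true NAND false = true
G3 = I1 NAND G2 = true NAND true = false
G4 = G3 NAND G1 = false NAND true = true
G5 = G4 NAND G3 = true NAND false = true
G6 = G5 OR G4 = true OR true = true
G7 = I2 AND G6 = false AND true = false
G8 = G7 OR G5 = false OR true = true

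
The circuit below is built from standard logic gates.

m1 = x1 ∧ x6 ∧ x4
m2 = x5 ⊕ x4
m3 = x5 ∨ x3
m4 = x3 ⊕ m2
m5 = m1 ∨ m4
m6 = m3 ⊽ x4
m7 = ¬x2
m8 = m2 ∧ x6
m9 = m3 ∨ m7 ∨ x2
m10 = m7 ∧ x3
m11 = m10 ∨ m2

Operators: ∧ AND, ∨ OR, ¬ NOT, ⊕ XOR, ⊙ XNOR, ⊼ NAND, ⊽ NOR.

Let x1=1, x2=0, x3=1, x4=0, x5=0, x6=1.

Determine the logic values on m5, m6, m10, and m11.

m5 = 1  m6 = 0  m10 = 1  m11 = 1

m1 = x1 AND x6 AND x4 = 1 AND 1 AND 0 = 0
m2 = x5 XOR x4 = 0 XOR 0 = 0
m3 = x5 OR x3 = 0 OR 1 = 1
m4 = x3 XOR m2 = 1 XOR 0 = 1
m5 = m1 OR m4 = 0 OR 1 = 1
m6 = m3 NOR x4 = 1 NOR 0 = 0
m7 = NOT x2 = NOT 0 = 1
m10 = m7 AND x3 = 1 AND 1 = 1
m11 = m10 OR m2 = 1 OR 0 = 1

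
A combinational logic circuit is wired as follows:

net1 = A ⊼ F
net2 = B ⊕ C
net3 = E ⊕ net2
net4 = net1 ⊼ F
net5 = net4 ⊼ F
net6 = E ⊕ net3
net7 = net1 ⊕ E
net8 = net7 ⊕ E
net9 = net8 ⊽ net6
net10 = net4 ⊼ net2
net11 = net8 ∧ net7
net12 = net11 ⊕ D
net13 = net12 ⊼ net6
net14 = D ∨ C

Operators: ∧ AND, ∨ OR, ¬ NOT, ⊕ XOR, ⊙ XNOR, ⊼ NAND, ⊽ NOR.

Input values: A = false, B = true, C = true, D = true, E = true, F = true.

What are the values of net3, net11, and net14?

net3 = true  net11 = false  net14 = true

net1 = A NAND F = false NAND true = true
net2 = B XOR C = true XOR true = false
net3 = E XOR net2 = true XOR false = true
net7 = net1 XOR E = true XOR true = false
net8 = net7 XOR E = false XOR true = true
net11 = net8 AND net7 = true AND false = false
net14 = D OR C = true OR true = true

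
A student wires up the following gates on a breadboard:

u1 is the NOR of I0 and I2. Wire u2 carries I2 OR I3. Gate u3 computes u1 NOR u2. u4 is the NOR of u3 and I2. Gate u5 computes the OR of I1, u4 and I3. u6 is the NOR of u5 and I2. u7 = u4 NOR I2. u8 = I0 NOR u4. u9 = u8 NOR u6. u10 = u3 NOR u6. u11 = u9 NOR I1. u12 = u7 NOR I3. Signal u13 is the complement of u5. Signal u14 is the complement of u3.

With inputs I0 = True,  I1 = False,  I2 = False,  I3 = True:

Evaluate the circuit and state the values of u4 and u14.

u4 = True; u14 = True

u1 = I0 NOR I2 = True NOR False = False
u2 = I2 OR I3 = False OR True = True
u3 = u1 NOR u2 = False NOR True = False
u4 = u3 NOR I2 = False NOR False = True
u14 = NOT u3 = NOT False = True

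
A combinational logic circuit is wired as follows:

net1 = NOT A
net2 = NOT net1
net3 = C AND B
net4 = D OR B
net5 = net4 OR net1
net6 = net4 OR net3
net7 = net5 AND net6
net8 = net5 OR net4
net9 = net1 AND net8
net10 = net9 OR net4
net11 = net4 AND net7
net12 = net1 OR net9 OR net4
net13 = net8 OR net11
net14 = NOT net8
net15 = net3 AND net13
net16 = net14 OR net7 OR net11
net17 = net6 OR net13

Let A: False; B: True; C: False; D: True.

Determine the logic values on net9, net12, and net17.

net9 = True  net12 = True  net17 = True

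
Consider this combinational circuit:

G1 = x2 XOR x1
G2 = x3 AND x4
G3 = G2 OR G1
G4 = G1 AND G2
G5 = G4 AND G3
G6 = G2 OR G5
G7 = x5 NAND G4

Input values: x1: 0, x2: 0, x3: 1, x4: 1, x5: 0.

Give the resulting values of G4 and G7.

G1 = x2 XOR x1 = 0 XOR 0 = 0
G2 = x3 AND x4 = 1 AND 1 = 1
G4 = G1 AND G2 = 0 AND 1 = 0
G7 = x5 NAND G4 = 0 NAND 0 = 1

G4 = 0; G7 = 1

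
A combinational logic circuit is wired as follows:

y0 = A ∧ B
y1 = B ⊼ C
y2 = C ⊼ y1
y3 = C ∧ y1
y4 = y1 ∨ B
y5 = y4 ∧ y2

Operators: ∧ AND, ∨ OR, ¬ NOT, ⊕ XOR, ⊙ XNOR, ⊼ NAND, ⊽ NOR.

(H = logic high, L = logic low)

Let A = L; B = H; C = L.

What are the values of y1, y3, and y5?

y1 = H  y3 = L  y5 = H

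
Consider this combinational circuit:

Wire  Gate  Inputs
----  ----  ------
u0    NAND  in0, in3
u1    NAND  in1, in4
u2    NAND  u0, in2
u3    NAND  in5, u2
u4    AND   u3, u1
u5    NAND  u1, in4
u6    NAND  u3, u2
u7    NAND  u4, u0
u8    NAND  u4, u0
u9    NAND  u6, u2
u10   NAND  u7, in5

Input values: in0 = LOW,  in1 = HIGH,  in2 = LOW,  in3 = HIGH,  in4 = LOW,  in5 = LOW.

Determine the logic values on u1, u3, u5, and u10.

u1 = HIGH  u3 = HIGH  u5 = HIGH  u10 = HIGH

u0 = in0 NAND in3 = LOW NAND HIGH = HIGH
u1 = in1 NAND in4 = HIGH NAND LOW = HIGH
u2 = u0 NAND in2 = HIGH NAND LOW = HIGH
u3 = in5 NAND u2 = LOW NAND HIGH = HIGH
u4 = u3 AND u1 = HIGH AND HIGH = HIGH
u5 = u1 NAND in4 = HIGH NAND LOW = HIGH
u7 = u4 NAND u0 = HIGH NAND HIGH = LOW
u10 = u7 NAND in5 = LOW NAND LOW = HIGH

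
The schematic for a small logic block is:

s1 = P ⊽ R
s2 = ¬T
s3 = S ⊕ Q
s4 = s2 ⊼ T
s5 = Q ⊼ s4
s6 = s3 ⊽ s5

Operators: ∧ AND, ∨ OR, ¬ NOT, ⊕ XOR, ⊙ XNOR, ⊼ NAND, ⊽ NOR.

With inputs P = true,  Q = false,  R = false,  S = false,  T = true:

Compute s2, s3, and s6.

s2 = false  s3 = false  s6 = false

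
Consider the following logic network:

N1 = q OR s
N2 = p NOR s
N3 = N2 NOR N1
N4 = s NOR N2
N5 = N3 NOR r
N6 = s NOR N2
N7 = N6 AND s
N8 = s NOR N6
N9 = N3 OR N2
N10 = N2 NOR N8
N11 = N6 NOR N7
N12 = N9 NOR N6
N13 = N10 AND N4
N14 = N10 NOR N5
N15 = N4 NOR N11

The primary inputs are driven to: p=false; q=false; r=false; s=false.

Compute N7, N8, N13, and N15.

N7 = false  N8 = true  N13 = false  N15 = false

N2 = p NOR s = false NOR false = true
N4 = s NOR N2 = false NOR true = false
N6 = s NOR N2 = false NOR true = false
N7 = N6 AND s = false AND false = false
N8 = s NOR N6 = false NOR false = true
N10 = N2 NOR N8 = true NOR true = false
N11 = N6 NOR N7 = false NOR false = true
N13 = N10 AND N4 = false AND false = false
N15 = N4 NOR N11 = false NOR true = false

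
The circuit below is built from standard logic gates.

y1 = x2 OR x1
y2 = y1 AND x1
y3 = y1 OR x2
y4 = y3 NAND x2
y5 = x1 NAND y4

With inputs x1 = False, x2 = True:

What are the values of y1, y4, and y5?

y1 = x2 OR x1 = True OR False = True
y3 = y1 OR x2 = True OR True = True
y4 = y3 NAND x2 = True NAND True = False
y5 = x1 NAND y4 = False NAND False = True

y1 = True; y4 = False; y5 = True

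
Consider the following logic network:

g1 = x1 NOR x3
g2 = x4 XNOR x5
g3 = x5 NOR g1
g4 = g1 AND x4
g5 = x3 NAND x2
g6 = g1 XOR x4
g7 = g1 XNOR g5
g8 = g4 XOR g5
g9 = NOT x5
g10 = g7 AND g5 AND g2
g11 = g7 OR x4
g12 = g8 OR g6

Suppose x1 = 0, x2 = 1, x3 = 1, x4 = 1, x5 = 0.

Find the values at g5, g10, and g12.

g5 = 0, g10 = 0, g12 = 1

g1 = x1 NOR x3 = 0 NOR 1 = 0
g2 = x4 XNOR x5 = 1 XNOR 0 = 0
g4 = g1 AND x4 = 0 AND 1 = 0
g5 = x3 NAND x2 = 1 NAND 1 = 0
g6 = g1 XOR x4 = 0 XOR 1 = 1
g7 = g1 XNOR g5 = 0 XNOR 0 = 1
g8 = g4 XOR g5 = 0 XOR 0 = 0
g10 = g7 AND g5 AND g2 = 1 AND 0 AND 0 = 0
g12 = g8 OR g6 = 0 OR 1 = 1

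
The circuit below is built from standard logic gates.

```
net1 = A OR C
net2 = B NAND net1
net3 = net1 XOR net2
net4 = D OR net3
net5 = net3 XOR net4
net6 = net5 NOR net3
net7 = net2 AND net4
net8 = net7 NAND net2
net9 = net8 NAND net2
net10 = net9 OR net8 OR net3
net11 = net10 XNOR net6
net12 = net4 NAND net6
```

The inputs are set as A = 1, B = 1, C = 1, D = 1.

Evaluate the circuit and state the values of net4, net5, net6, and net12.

net4 = 1, net5 = 0, net6 = 0, net12 = 1

net1 = A OR C = 1 OR 1 = 1
net2 = B NAND net1 = 1 NAND 1 = 0
net3 = net1 XOR net2 = 1 XOR 0 = 1
net4 = D OR net3 = 1 OR 1 = 1
net5 = net3 XOR net4 = 1 XOR 1 = 0
net6 = net5 NOR net3 = 0 NOR 1 = 0
net12 = net4 NAND net6 = 1 NAND 0 = 1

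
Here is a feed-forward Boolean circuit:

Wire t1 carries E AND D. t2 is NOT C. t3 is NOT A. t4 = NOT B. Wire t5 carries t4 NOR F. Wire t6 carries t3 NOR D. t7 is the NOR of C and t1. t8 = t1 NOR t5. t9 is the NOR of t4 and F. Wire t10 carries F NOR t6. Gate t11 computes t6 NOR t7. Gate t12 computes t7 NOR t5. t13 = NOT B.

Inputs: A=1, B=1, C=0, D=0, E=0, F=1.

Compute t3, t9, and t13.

t3 = NOT A = NOT 1 = 0
t4 = NOT B = NOT 1 = 0
t9 = t4 NOR F = 0 NOR 1 = 0
t13 = NOT B = NOT 1 = 0

t3 = 0  t9 = 0  t13 = 0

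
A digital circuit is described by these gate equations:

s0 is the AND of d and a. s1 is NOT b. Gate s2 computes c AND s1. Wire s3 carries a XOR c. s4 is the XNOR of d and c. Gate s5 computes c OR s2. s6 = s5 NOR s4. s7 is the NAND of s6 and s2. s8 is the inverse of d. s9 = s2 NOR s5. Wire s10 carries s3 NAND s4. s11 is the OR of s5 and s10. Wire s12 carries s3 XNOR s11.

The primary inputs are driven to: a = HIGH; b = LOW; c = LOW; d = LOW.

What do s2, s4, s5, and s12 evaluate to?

s2 = LOW, s4 = HIGH, s5 = LOW, s12 = LOW

s1 = NOT b = NOT LOW = HIGH
s2 = c AND s1 = LOW AND HIGH = LOW
s3 = a XOR c = HIGH XOR LOW = HIGH
s4 = d XNOR c = LOW XNOR LOW = HIGH
s5 = c OR s2 = LOW OR LOW = LOW
s10 = s3 NAND s4 = HIGH NAND HIGH = LOW
s11 = s5 OR s10 = LOW OR LOW = LOW
s12 = s3 XNOR s11 = HIGH XNOR LOW = LOW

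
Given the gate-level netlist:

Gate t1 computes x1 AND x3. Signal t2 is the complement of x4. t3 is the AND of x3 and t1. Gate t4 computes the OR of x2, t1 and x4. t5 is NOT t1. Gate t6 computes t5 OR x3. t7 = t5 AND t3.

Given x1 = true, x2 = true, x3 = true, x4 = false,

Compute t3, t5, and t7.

t3 = true, t5 = false, t7 = false

t1 = x1 AND x3 = true AND true = true
t3 = x3 AND t1 = true AND true = true
t5 = NOT t1 = NOT true = false
t7 = t5 AND t3 = false AND true = false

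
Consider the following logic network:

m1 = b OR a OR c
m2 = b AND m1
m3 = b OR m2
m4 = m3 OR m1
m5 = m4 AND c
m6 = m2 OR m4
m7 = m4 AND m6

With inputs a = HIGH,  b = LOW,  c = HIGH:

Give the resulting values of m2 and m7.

m1 = b OR a OR c = LOW OR HIGH OR HIGH = HIGH
m2 = b AND m1 = LOW AND HIGH = LOW
m3 = b OR m2 = LOW OR LOW = LOW
m4 = m3 OR m1 = LOW OR HIGH = HIGH
m6 = m2 OR m4 = LOW OR HIGH = HIGH
m7 = m4 AND m6 = HIGH AND HIGH = HIGH

m2 = LOW, m7 = HIGH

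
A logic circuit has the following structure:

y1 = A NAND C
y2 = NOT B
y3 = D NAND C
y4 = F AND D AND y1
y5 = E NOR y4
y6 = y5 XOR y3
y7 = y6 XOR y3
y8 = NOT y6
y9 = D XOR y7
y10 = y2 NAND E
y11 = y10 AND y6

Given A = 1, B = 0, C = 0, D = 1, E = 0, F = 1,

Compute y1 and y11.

y1 = A NAND C = 1 NAND 0 = 1
y2 = NOT B = NOT 0 = 1
y3 = D NAND C = 1 NAND 0 = 1
y4 = F AND D AND y1 = 1 AND 1 AND 1 = 1
y5 = E NOR y4 = 0 NOR 1 = 0
y6 = y5 XOR y3 = 0 XOR 1 = 1
y10 = y2 NAND E = 1 NAND 0 = 1
y11 = y10 AND y6 = 1 AND 1 = 1

y1 = 1; y11 = 1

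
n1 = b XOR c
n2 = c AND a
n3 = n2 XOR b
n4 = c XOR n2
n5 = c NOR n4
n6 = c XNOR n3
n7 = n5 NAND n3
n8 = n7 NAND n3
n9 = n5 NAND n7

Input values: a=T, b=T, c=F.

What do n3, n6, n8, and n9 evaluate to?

n2 = c AND a = F AND T = F
n3 = n2 XOR b = F XOR T = T
n4 = c XOR n2 = F XOR F = F
n5 = c NOR n4 = F NOR F = T
n6 = c XNOR n3 = F XNOR T = F
n7 = n5 NAND n3 = T NAND T = F
n8 = n7 NAND n3 = F NAND T = T
n9 = n5 NAND n7 = T NAND F = T

n3 = T, n6 = F, n8 = T, n9 = T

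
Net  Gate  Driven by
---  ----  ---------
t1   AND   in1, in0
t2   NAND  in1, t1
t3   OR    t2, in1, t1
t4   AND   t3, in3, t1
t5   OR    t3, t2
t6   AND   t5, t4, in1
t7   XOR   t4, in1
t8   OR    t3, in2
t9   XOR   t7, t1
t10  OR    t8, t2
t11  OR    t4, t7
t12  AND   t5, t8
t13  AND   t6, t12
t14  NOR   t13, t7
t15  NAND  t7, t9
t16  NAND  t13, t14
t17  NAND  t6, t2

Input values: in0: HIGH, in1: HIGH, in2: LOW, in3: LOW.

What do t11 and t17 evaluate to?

t11 = HIGH  t17 = HIGH

t1 = in1 AND in0 = HIGH AND HIGH = HIGH
t2 = in1 NAND t1 = HIGH NAND HIGH = LOW
t3 = t2 OR in1 OR t1 = LOW OR HIGH OR HIGH = HIGH
t4 = t3 AND in3 AND t1 = HIGH AND LOW AND HIGH = LOW
t5 = t3 OR t2 = HIGH OR LOW = HIGH
t6 = t5 AND t4 AND in1 = HIGH AND LOW AND HIGH = LOW
t7 = t4 XOR in1 = LOW XOR HIGH = HIGH
t11 = t4 OR t7 = LOW OR HIGH = HIGH
t17 = t6 NAND t2 = LOW NAND LOW = HIGH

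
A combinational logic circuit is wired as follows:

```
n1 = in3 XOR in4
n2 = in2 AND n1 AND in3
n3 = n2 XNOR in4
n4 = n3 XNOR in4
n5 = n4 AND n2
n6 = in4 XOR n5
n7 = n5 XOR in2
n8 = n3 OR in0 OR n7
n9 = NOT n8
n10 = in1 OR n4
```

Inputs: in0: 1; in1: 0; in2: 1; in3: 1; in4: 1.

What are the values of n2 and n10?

n2 = 0, n10 = 0

n1 = in3 XOR in4 = 1 XOR 1 = 0
n2 = in2 AND n1 AND in3 = 1 AND 0 AND 1 = 0
n3 = n2 XNOR in4 = 0 XNOR 1 = 0
n4 = n3 XNOR in4 = 0 XNOR 1 = 0
n10 = in1 OR n4 = 0 OR 0 = 0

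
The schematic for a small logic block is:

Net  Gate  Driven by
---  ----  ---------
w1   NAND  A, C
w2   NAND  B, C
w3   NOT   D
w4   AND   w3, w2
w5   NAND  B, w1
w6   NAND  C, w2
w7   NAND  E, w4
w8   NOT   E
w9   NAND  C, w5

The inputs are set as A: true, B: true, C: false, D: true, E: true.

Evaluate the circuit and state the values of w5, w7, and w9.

w1 = A NAND C = true NAND false = true
w2 = B NAND C = true NAND false = true
w3 = NOT D = NOT true = false
w4 = w3 AND w2 = false AND true = false
w5 = B NAND w1 = true NAND true = false
w7 = E NAND w4 = true NAND false = true
w9 = C NAND w5 = false NAND false = true

w5 = false; w7 = true; w9 = true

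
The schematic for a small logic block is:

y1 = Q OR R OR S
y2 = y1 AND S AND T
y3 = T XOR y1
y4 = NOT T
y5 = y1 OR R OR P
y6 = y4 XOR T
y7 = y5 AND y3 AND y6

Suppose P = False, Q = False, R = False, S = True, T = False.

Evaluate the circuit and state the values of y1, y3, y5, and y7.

y1 = True, y3 = True, y5 = True, y7 = True

y1 = Q OR R OR S = False OR False OR True = True
y3 = T XOR y1 = False XOR True = True
y4 = NOT T = NOT False = True
y5 = y1 OR R OR P = True OR False OR False = True
y6 = y4 XOR T = True XOR False = True
y7 = y5 AND y3 AND y6 = True AND True AND True = True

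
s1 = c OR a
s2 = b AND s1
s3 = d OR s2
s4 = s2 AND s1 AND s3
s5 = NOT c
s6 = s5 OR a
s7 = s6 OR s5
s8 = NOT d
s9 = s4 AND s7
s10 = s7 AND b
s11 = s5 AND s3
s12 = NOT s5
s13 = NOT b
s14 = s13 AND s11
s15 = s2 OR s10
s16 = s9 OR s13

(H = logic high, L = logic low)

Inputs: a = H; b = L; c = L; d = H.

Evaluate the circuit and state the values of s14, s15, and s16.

s1 = c OR a = L OR H = H
s2 = b AND s1 = L AND H = L
s3 = d OR s2 = H OR L = H
s4 = s2 AND s1 AND s3 = L AND H AND H = L
s5 = NOT c = NOT L = H
s6 = s5 OR a = H OR H = H
s7 = s6 OR s5 = H OR H = H
s9 = s4 AND s7 = L AND H = L
s10 = s7 AND b = H AND L = L
s11 = s5 AND s3 = H AND H = H
s13 = NOT b = NOT L = H
s14 = s13 AND s11 = H AND H = H
s15 = s2 OR s10 = L OR L = L
s16 = s9 OR s13 = L OR H = H

s14 = H, s15 = L, s16 = H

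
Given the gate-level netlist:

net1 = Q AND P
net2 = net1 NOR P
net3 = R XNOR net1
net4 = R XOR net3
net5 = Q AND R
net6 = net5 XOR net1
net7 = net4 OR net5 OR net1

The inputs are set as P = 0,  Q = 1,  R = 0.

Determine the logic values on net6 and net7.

net6 = 0; net7 = 1

net1 = Q AND P = 1 AND 0 = 0
net3 = R XNOR net1 = 0 XNOR 0 = 1
net4 = R XOR net3 = 0 XOR 1 = 1
net5 = Q AND R = 1 AND 0 = 0
net6 = net5 XOR net1 = 0 XOR 0 = 0
net7 = net4 OR net5 OR net1 = 1 OR 0 OR 0 = 1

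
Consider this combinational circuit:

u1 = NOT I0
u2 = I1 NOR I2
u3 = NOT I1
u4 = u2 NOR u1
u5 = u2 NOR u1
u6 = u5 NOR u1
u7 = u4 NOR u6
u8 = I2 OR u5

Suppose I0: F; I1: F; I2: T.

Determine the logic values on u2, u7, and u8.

u2 = F, u7 = T, u8 = T

u1 = NOT I0 = NOT F = T
u2 = I1 NOR I2 = F NOR T = F
u4 = u2 NOR u1 = F NOR T = F
u5 = u2 NOR u1 = F NOR T = F
u6 = u5 NOR u1 = F NOR T = F
u7 = u4 NOR u6 = F NOR F = T
u8 = I2 OR u5 = T OR F = T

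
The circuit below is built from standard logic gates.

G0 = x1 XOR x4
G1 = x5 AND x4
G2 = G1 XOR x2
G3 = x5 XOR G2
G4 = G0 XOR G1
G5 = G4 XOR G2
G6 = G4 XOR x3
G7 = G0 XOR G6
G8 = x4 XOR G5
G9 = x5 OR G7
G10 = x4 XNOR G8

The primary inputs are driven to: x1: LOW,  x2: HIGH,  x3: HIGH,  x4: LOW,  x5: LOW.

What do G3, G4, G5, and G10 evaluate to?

G0 = x1 XOR x4 = LOW XOR LOW = LOW
G1 = x5 AND x4 = LOW AND LOW = LOW
G2 = G1 XOR x2 = LOW XOR HIGH = HIGH
G3 = x5 XOR G2 = LOW XOR HIGH = HIGH
G4 = G0 XOR G1 = LOW XOR LOW = LOW
G5 = G4 XOR G2 = LOW XOR HIGH = HIGH
G8 = x4 XOR G5 = LOW XOR HIGH = HIGH
G10 = x4 XNOR G8 = LOW XNOR HIGH = LOW

G3 = HIGH; G4 = LOW; G5 = HIGH; G10 = LOW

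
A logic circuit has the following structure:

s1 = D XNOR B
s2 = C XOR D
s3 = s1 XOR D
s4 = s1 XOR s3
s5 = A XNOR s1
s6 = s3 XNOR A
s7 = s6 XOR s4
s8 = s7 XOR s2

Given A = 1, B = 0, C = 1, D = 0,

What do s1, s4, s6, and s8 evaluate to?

s1 = 1  s4 = 0  s6 = 1  s8 = 0

s1 = D XNOR B = 0 XNOR 0 = 1
s2 = C XOR D = 1 XOR 0 = 1
s3 = s1 XOR D = 1 XOR 0 = 1
s4 = s1 XOR s3 = 1 XOR 1 = 0
s6 = s3 XNOR A = 1 XNOR 1 = 1
s7 = s6 XOR s4 = 1 XOR 0 = 1
s8 = s7 XOR s2 = 1 XOR 1 = 0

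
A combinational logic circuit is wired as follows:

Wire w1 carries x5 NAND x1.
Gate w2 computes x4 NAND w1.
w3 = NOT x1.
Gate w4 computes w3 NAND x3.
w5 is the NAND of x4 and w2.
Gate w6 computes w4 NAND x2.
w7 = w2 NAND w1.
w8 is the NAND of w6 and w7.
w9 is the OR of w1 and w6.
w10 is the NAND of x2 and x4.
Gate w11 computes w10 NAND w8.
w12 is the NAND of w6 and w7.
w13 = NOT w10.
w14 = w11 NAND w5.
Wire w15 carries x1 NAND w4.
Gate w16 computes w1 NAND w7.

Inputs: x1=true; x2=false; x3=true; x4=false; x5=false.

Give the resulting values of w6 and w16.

w6 = true; w16 = true

w1 = x5 NAND x1 = false NAND true = true
w2 = x4 NAND w1 = false NAND true = true
w3 = NOT x1 = NOT true = false
w4 = w3 NAND x3 = false NAND true = true
w6 = w4 NAND x2 = true NAND false = true
w7 = w2 NAND w1 = true NAND true = false
w16 = w1 NAND w7 = true NAND false = true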